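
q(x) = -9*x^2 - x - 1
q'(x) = -18*x - 1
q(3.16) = -94.03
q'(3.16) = -57.88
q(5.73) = -302.23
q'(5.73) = -104.14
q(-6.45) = -368.97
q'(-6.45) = 115.10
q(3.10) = -90.59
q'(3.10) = -56.80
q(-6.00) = -319.00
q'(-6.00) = 107.00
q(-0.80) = -5.96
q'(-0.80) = 13.40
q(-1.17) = -12.15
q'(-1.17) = 20.06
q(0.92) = -9.54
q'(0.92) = -17.56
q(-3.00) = -79.00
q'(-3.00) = 53.00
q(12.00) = -1309.00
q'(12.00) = -217.00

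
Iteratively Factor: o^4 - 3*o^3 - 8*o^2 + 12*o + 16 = (o - 4)*(o^3 + o^2 - 4*o - 4) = (o - 4)*(o + 1)*(o^2 - 4) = (o - 4)*(o - 2)*(o + 1)*(o + 2)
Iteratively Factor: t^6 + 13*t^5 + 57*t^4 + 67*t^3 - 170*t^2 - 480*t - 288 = (t - 2)*(t^5 + 15*t^4 + 87*t^3 + 241*t^2 + 312*t + 144) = (t - 2)*(t + 4)*(t^4 + 11*t^3 + 43*t^2 + 69*t + 36) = (t - 2)*(t + 4)^2*(t^3 + 7*t^2 + 15*t + 9) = (t - 2)*(t + 1)*(t + 4)^2*(t^2 + 6*t + 9) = (t - 2)*(t + 1)*(t + 3)*(t + 4)^2*(t + 3)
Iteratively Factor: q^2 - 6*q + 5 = (q - 1)*(q - 5)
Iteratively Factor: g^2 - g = (g - 1)*(g)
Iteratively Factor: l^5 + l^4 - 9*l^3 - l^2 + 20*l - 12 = (l + 2)*(l^4 - l^3 - 7*l^2 + 13*l - 6) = (l + 2)*(l + 3)*(l^3 - 4*l^2 + 5*l - 2) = (l - 2)*(l + 2)*(l + 3)*(l^2 - 2*l + 1) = (l - 2)*(l - 1)*(l + 2)*(l + 3)*(l - 1)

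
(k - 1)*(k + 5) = k^2 + 4*k - 5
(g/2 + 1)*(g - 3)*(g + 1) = g^3/2 - 7*g/2 - 3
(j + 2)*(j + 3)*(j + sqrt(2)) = j^3 + sqrt(2)*j^2 + 5*j^2 + 6*j + 5*sqrt(2)*j + 6*sqrt(2)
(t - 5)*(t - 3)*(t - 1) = t^3 - 9*t^2 + 23*t - 15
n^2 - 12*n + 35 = (n - 7)*(n - 5)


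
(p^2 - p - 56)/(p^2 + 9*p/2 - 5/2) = 2*(p^2 - p - 56)/(2*p^2 + 9*p - 5)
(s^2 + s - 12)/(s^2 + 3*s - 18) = (s + 4)/(s + 6)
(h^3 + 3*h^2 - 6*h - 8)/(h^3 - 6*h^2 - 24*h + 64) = (h + 1)/(h - 8)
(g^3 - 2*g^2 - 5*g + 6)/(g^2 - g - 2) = (-g^3 + 2*g^2 + 5*g - 6)/(-g^2 + g + 2)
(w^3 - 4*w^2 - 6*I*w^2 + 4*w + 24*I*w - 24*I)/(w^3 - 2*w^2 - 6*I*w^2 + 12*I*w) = (w - 2)/w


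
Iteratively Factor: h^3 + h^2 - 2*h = (h - 1)*(h^2 + 2*h) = h*(h - 1)*(h + 2)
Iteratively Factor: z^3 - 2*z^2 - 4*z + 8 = (z + 2)*(z^2 - 4*z + 4) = (z - 2)*(z + 2)*(z - 2)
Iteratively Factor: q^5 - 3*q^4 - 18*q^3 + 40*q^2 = (q - 2)*(q^4 - q^3 - 20*q^2) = q*(q - 2)*(q^3 - q^2 - 20*q) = q^2*(q - 2)*(q^2 - q - 20) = q^2*(q - 2)*(q + 4)*(q - 5)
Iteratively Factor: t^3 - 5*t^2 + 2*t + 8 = (t - 4)*(t^2 - t - 2) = (t - 4)*(t + 1)*(t - 2)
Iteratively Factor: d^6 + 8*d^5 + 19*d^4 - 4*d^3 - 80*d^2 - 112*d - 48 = (d + 2)*(d^5 + 6*d^4 + 7*d^3 - 18*d^2 - 44*d - 24) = (d + 2)^2*(d^4 + 4*d^3 - d^2 - 16*d - 12) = (d + 1)*(d + 2)^2*(d^3 + 3*d^2 - 4*d - 12) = (d + 1)*(d + 2)^2*(d + 3)*(d^2 - 4) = (d - 2)*(d + 1)*(d + 2)^2*(d + 3)*(d + 2)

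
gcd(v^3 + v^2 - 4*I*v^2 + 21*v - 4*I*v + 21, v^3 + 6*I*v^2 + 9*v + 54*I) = v + 3*I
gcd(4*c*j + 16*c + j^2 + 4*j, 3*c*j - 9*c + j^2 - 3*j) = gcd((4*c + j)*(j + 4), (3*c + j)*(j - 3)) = 1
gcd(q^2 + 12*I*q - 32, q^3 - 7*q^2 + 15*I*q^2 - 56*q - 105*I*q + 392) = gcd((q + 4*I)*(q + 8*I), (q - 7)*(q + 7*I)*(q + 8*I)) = q + 8*I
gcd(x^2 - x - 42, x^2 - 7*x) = x - 7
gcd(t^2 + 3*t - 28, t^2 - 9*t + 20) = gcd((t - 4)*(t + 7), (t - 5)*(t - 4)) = t - 4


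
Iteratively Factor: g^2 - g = (g - 1)*(g)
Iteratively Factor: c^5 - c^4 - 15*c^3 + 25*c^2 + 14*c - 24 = (c - 1)*(c^4 - 15*c^2 + 10*c + 24) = (c - 3)*(c - 1)*(c^3 + 3*c^2 - 6*c - 8) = (c - 3)*(c - 1)*(c + 4)*(c^2 - c - 2) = (c - 3)*(c - 1)*(c + 1)*(c + 4)*(c - 2)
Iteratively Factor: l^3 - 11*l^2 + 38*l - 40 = (l - 2)*(l^2 - 9*l + 20) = (l - 5)*(l - 2)*(l - 4)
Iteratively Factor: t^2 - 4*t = (t - 4)*(t)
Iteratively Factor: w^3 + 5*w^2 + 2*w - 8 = (w - 1)*(w^2 + 6*w + 8) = (w - 1)*(w + 4)*(w + 2)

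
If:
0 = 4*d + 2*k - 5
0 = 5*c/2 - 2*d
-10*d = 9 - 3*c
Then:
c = -18/19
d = -45/38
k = 185/38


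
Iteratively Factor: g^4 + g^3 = (g + 1)*(g^3) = g*(g + 1)*(g^2) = g^2*(g + 1)*(g)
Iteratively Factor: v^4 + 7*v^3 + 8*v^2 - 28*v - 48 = (v - 2)*(v^3 + 9*v^2 + 26*v + 24) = (v - 2)*(v + 4)*(v^2 + 5*v + 6) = (v - 2)*(v + 3)*(v + 4)*(v + 2)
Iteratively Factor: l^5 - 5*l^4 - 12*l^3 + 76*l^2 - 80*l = (l + 4)*(l^4 - 9*l^3 + 24*l^2 - 20*l) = (l - 2)*(l + 4)*(l^3 - 7*l^2 + 10*l) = l*(l - 2)*(l + 4)*(l^2 - 7*l + 10) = l*(l - 5)*(l - 2)*(l + 4)*(l - 2)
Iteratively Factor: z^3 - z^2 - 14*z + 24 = (z - 3)*(z^2 + 2*z - 8) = (z - 3)*(z - 2)*(z + 4)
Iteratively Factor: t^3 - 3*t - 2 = (t + 1)*(t^2 - t - 2) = (t + 1)^2*(t - 2)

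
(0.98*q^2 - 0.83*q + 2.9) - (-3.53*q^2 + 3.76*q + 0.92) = 4.51*q^2 - 4.59*q + 1.98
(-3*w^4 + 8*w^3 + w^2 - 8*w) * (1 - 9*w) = 27*w^5 - 75*w^4 - w^3 + 73*w^2 - 8*w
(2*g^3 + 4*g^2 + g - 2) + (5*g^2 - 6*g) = 2*g^3 + 9*g^2 - 5*g - 2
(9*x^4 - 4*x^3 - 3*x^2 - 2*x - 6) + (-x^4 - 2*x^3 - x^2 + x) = 8*x^4 - 6*x^3 - 4*x^2 - x - 6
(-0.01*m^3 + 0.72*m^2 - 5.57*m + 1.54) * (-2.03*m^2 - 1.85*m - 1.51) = 0.0203*m^5 - 1.4431*m^4 + 9.9902*m^3 + 6.0911*m^2 + 5.5617*m - 2.3254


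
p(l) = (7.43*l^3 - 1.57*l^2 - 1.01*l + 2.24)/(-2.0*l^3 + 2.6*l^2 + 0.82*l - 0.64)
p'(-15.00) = 0.01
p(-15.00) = -3.47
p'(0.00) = -2.91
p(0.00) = -3.50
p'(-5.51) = 0.08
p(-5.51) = -3.14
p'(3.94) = 0.69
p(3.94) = -5.40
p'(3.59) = 0.94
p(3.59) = -5.68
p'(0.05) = -4.75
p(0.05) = -3.69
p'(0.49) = -171.55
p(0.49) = 14.87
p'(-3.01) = 0.20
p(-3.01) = -2.82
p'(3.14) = 1.52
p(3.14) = -6.22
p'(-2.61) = 0.25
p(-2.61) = -2.73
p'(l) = (6.0*l^2 - 5.2*l - 0.82)*(7.43*l^3 - 1.57*l^2 - 1.01*l + 2.24)/(-2.0*l^3 + 2.6*l^2 + 0.82*l - 0.64)^2 + (22.29*l^2 - 3.14*l - 1.01)/(-2.0*l^3 + 2.6*l^2 + 0.82*l - 0.64)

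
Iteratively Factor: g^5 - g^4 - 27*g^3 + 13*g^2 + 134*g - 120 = (g - 5)*(g^4 + 4*g^3 - 7*g^2 - 22*g + 24) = (g - 5)*(g + 3)*(g^3 + g^2 - 10*g + 8) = (g - 5)*(g - 1)*(g + 3)*(g^2 + 2*g - 8) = (g - 5)*(g - 1)*(g + 3)*(g + 4)*(g - 2)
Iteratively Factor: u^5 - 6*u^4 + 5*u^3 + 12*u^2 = (u)*(u^4 - 6*u^3 + 5*u^2 + 12*u) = u*(u + 1)*(u^3 - 7*u^2 + 12*u) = u*(u - 4)*(u + 1)*(u^2 - 3*u) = u*(u - 4)*(u - 3)*(u + 1)*(u)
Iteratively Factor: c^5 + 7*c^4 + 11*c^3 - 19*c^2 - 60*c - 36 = (c + 3)*(c^4 + 4*c^3 - c^2 - 16*c - 12) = (c + 3)^2*(c^3 + c^2 - 4*c - 4) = (c + 1)*(c + 3)^2*(c^2 - 4) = (c + 1)*(c + 2)*(c + 3)^2*(c - 2)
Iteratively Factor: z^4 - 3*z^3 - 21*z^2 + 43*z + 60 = (z + 1)*(z^3 - 4*z^2 - 17*z + 60) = (z - 3)*(z + 1)*(z^2 - z - 20) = (z - 3)*(z + 1)*(z + 4)*(z - 5)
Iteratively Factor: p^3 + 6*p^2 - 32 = (p - 2)*(p^2 + 8*p + 16) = (p - 2)*(p + 4)*(p + 4)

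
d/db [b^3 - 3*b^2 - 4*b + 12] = 3*b^2 - 6*b - 4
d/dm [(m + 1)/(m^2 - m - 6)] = (m^2 - m - (m + 1)*(2*m - 1) - 6)/(-m^2 + m + 6)^2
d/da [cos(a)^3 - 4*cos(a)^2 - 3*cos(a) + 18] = 3*sin(a)^3 + 8*sin(a)*cos(a)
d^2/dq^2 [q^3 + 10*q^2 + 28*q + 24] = 6*q + 20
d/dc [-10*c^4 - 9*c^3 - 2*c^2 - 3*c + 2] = -40*c^3 - 27*c^2 - 4*c - 3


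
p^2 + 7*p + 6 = (p + 1)*(p + 6)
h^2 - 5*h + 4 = (h - 4)*(h - 1)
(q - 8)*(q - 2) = q^2 - 10*q + 16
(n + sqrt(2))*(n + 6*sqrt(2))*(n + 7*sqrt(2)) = n^3 + 14*sqrt(2)*n^2 + 110*n + 84*sqrt(2)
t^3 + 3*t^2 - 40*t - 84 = (t - 6)*(t + 2)*(t + 7)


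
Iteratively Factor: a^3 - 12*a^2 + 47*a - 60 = (a - 4)*(a^2 - 8*a + 15) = (a - 4)*(a - 3)*(a - 5)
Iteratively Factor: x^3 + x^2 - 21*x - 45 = (x - 5)*(x^2 + 6*x + 9) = (x - 5)*(x + 3)*(x + 3)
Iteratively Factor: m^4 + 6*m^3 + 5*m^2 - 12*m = (m - 1)*(m^3 + 7*m^2 + 12*m) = (m - 1)*(m + 3)*(m^2 + 4*m) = m*(m - 1)*(m + 3)*(m + 4)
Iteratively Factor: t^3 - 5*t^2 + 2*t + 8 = (t - 2)*(t^2 - 3*t - 4) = (t - 4)*(t - 2)*(t + 1)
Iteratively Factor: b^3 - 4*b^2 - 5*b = (b - 5)*(b^2 + b) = b*(b - 5)*(b + 1)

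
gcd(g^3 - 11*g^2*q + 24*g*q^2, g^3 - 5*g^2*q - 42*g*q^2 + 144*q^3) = g^2 - 11*g*q + 24*q^2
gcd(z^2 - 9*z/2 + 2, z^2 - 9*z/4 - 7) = z - 4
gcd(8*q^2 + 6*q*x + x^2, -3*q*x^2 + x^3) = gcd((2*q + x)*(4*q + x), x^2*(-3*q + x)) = 1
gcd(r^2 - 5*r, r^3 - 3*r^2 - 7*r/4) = r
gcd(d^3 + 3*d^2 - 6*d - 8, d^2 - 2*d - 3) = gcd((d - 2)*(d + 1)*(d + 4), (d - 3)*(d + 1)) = d + 1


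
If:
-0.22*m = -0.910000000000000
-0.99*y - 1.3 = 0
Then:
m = 4.14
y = -1.31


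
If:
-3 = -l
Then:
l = 3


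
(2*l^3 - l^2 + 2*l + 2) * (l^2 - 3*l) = 2*l^5 - 7*l^4 + 5*l^3 - 4*l^2 - 6*l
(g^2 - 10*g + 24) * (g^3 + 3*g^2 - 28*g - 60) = g^5 - 7*g^4 - 34*g^3 + 292*g^2 - 72*g - 1440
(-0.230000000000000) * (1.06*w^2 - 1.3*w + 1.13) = -0.2438*w^2 + 0.299*w - 0.2599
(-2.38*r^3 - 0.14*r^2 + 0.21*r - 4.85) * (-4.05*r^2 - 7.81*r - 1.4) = 9.639*r^5 + 19.1548*r^4 + 3.5749*r^3 + 18.1984*r^2 + 37.5845*r + 6.79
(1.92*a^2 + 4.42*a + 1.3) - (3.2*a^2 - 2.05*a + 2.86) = -1.28*a^2 + 6.47*a - 1.56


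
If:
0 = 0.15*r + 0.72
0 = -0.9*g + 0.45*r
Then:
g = -2.40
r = -4.80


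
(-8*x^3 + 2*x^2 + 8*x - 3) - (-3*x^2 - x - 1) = -8*x^3 + 5*x^2 + 9*x - 2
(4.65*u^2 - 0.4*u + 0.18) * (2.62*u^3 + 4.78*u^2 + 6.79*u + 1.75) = 12.183*u^5 + 21.179*u^4 + 30.1331*u^3 + 6.2819*u^2 + 0.5222*u + 0.315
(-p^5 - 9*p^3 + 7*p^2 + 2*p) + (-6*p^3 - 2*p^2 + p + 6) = -p^5 - 15*p^3 + 5*p^2 + 3*p + 6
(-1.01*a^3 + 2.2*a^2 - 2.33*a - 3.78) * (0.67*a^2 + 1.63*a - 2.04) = -0.6767*a^5 - 0.1723*a^4 + 4.0853*a^3 - 10.8185*a^2 - 1.4082*a + 7.7112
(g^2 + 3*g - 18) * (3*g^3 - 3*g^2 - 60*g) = 3*g^5 + 6*g^4 - 123*g^3 - 126*g^2 + 1080*g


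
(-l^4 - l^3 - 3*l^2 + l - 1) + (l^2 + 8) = -l^4 - l^3 - 2*l^2 + l + 7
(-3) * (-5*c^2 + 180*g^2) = 15*c^2 - 540*g^2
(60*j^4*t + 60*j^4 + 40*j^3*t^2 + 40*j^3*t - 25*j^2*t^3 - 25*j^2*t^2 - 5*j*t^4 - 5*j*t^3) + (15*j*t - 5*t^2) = 60*j^4*t + 60*j^4 + 40*j^3*t^2 + 40*j^3*t - 25*j^2*t^3 - 25*j^2*t^2 - 5*j*t^4 - 5*j*t^3 + 15*j*t - 5*t^2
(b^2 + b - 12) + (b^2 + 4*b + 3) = 2*b^2 + 5*b - 9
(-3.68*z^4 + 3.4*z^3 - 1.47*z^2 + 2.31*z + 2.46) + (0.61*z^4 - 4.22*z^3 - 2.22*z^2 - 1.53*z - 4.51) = -3.07*z^4 - 0.82*z^3 - 3.69*z^2 + 0.78*z - 2.05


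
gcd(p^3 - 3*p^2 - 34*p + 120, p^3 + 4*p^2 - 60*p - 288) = p + 6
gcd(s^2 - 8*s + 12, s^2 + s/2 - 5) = s - 2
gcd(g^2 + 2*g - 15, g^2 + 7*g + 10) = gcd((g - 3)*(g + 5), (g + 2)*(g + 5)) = g + 5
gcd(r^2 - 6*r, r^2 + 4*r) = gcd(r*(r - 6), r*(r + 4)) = r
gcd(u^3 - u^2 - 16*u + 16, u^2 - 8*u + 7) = u - 1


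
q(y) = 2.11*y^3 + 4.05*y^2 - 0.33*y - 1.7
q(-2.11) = -2.79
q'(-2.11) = 10.76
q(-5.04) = -167.29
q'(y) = 6.33*y^2 + 8.1*y - 0.33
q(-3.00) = -21.23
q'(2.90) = 76.40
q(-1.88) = -0.79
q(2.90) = 82.86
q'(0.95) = 13.08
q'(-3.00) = 32.34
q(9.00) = 1861.57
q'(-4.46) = 89.46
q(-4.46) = -106.86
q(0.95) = 3.45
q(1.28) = 8.94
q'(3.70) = 116.30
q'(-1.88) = 6.81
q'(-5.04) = 119.64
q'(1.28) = 20.41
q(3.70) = 159.40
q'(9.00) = 585.30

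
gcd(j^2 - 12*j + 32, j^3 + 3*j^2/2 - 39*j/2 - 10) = j - 4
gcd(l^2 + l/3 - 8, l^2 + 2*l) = 1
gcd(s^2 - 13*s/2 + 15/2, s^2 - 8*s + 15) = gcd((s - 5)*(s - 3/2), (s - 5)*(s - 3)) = s - 5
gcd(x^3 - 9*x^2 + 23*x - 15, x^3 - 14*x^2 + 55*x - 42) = x - 1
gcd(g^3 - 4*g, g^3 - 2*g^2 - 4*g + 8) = g^2 - 4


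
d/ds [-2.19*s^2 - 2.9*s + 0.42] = -4.38*s - 2.9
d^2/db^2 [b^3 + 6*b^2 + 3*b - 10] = 6*b + 12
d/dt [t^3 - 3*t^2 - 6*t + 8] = 3*t^2 - 6*t - 6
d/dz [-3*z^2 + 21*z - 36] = 21 - 6*z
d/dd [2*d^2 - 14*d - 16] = 4*d - 14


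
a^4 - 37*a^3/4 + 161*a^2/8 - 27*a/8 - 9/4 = (a - 6)*(a - 3)*(a - 1/2)*(a + 1/4)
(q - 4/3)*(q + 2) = q^2 + 2*q/3 - 8/3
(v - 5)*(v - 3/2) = v^2 - 13*v/2 + 15/2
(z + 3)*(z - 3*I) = z^2 + 3*z - 3*I*z - 9*I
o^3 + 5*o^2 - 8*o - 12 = (o - 2)*(o + 1)*(o + 6)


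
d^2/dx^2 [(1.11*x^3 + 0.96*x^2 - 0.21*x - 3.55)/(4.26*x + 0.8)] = (40.287672*x^3 + 22.69728*x^2 + 4.2624*x - 126.1878)/(77.308776*x^3 + 43.55424*x^2 + 8.1792*x + 0.512)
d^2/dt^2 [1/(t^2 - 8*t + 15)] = 2*(-t^2 + 8*t + 4*(t - 4)^2 - 15)/(t^2 - 8*t + 15)^3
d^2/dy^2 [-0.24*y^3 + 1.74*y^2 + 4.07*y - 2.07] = 3.48 - 1.44*y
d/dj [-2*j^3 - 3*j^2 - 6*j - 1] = -6*j^2 - 6*j - 6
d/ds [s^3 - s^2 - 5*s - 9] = 3*s^2 - 2*s - 5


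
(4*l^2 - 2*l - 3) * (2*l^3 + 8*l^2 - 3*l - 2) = 8*l^5 + 28*l^4 - 34*l^3 - 26*l^2 + 13*l + 6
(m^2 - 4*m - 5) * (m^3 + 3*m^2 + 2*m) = m^5 - m^4 - 15*m^3 - 23*m^2 - 10*m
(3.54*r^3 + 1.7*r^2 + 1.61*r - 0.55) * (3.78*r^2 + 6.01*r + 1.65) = 13.3812*r^5 + 27.7014*r^4 + 22.1438*r^3 + 10.4021*r^2 - 0.649*r - 0.9075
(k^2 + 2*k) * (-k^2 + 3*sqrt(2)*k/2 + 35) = -k^4 - 2*k^3 + 3*sqrt(2)*k^3/2 + 3*sqrt(2)*k^2 + 35*k^2 + 70*k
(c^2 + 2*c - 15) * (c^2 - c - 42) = c^4 + c^3 - 59*c^2 - 69*c + 630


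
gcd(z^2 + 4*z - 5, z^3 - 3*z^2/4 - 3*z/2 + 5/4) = z - 1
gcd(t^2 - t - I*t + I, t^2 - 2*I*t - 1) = t - I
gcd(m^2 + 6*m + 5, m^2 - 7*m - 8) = m + 1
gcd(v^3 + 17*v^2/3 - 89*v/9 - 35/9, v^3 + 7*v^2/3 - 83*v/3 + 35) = v^2 + 16*v/3 - 35/3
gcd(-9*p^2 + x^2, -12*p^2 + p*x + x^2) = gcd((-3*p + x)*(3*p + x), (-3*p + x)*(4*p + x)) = -3*p + x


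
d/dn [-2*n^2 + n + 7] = 1 - 4*n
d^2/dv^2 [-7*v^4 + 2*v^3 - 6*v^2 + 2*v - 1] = -84*v^2 + 12*v - 12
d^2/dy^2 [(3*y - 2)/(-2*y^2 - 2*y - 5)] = 4*(-2*(2*y + 1)^2*(3*y - 2) + (9*y + 1)*(2*y^2 + 2*y + 5))/(2*y^2 + 2*y + 5)^3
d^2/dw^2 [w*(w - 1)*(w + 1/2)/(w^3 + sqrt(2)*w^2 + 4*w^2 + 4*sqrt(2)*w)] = (-9*w^3 - 2*sqrt(2)*w^3 - 24*sqrt(2)*w^2 - 3*w^2 - 12*w + 9*sqrt(2)*w + 12*sqrt(2) + 54)/(w^6 + 3*sqrt(2)*w^5 + 12*w^5 + 36*sqrt(2)*w^4 + 54*w^4 + 136*w^3 + 146*sqrt(2)*w^3 + 288*w^2 + 216*sqrt(2)*w^2 + 96*sqrt(2)*w + 384*w + 128*sqrt(2))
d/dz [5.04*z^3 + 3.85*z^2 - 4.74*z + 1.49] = 15.12*z^2 + 7.7*z - 4.74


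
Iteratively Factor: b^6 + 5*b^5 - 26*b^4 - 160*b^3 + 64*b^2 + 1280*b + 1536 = (b + 4)*(b^5 + b^4 - 30*b^3 - 40*b^2 + 224*b + 384) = (b - 4)*(b + 4)*(b^4 + 5*b^3 - 10*b^2 - 80*b - 96) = (b - 4)*(b + 3)*(b + 4)*(b^3 + 2*b^2 - 16*b - 32) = (b - 4)^2*(b + 3)*(b + 4)*(b^2 + 6*b + 8) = (b - 4)^2*(b + 2)*(b + 3)*(b + 4)*(b + 4)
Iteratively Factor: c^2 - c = (c - 1)*(c)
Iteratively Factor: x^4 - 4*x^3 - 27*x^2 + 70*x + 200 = (x - 5)*(x^3 + x^2 - 22*x - 40) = (x - 5)^2*(x^2 + 6*x + 8) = (x - 5)^2*(x + 4)*(x + 2)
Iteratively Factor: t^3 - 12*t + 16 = (t - 2)*(t^2 + 2*t - 8) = (t - 2)*(t + 4)*(t - 2)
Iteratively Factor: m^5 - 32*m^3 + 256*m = (m + 4)*(m^4 - 4*m^3 - 16*m^2 + 64*m) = (m - 4)*(m + 4)*(m^3 - 16*m) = m*(m - 4)*(m + 4)*(m^2 - 16) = m*(m - 4)*(m + 4)^2*(m - 4)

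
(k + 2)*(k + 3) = k^2 + 5*k + 6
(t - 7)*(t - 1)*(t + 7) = t^3 - t^2 - 49*t + 49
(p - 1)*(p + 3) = p^2 + 2*p - 3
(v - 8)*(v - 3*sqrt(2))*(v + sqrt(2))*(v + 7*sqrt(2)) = v^4 - 8*v^3 + 5*sqrt(2)*v^3 - 40*sqrt(2)*v^2 - 34*v^2 - 42*sqrt(2)*v + 272*v + 336*sqrt(2)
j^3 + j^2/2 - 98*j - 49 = (j + 1/2)*(j - 7*sqrt(2))*(j + 7*sqrt(2))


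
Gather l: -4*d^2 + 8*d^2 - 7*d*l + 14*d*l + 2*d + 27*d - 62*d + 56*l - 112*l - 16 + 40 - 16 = 4*d^2 - 33*d + l*(7*d - 56) + 8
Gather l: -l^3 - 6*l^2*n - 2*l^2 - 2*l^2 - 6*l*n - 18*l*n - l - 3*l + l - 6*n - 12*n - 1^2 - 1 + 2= -l^3 + l^2*(-6*n - 4) + l*(-24*n - 3) - 18*n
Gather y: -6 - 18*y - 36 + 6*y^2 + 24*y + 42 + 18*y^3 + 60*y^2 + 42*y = 18*y^3 + 66*y^2 + 48*y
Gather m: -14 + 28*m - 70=28*m - 84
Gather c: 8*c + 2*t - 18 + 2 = 8*c + 2*t - 16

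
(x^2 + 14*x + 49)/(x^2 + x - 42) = (x + 7)/(x - 6)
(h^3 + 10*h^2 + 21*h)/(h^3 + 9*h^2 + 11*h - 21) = h/(h - 1)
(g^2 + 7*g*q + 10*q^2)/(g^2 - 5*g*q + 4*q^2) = (g^2 + 7*g*q + 10*q^2)/(g^2 - 5*g*q + 4*q^2)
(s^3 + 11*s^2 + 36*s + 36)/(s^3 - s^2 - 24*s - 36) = (s + 6)/(s - 6)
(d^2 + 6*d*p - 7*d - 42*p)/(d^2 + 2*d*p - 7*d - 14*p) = (d + 6*p)/(d + 2*p)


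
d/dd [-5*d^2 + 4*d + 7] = 4 - 10*d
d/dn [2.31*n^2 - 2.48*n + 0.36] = 4.62*n - 2.48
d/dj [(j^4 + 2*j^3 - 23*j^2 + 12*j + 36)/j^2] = 2*j + 2 - 12/j^2 - 72/j^3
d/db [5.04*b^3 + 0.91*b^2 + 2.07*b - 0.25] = 15.12*b^2 + 1.82*b + 2.07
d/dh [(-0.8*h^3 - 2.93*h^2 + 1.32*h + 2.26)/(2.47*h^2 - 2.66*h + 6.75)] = (-1.976*h^4 + 4.256*h^3 - 11.6666*h^2 - 50.7194*h + 14.9216)/(6.1009*h^4 - 13.1404*h^3 + 40.4206*h^2 - 35.91*h + 45.5625)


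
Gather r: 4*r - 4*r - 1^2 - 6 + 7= 0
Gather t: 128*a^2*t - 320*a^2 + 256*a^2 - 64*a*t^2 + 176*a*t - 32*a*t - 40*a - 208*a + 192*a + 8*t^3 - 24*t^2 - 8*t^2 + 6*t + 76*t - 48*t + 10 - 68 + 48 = -64*a^2 - 56*a + 8*t^3 + t^2*(-64*a - 32) + t*(128*a^2 + 144*a + 34) - 10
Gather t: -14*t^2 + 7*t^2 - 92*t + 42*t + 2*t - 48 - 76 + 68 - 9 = -7*t^2 - 48*t - 65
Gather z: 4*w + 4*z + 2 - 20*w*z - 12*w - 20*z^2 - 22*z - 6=-8*w - 20*z^2 + z*(-20*w - 18) - 4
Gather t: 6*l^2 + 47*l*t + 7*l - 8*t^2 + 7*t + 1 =6*l^2 + 7*l - 8*t^2 + t*(47*l + 7) + 1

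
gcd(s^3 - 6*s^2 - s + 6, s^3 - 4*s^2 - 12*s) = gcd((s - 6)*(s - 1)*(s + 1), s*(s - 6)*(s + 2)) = s - 6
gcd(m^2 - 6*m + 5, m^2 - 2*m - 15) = m - 5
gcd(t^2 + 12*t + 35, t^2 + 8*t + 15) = t + 5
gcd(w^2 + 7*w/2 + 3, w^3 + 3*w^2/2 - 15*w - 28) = w + 2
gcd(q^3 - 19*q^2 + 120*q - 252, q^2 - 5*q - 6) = q - 6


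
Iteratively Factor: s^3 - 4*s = (s + 2)*(s^2 - 2*s) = (s - 2)*(s + 2)*(s)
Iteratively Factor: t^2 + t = (t + 1)*(t)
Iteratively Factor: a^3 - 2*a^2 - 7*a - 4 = (a + 1)*(a^2 - 3*a - 4) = (a - 4)*(a + 1)*(a + 1)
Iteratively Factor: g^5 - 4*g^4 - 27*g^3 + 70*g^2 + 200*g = (g + 2)*(g^4 - 6*g^3 - 15*g^2 + 100*g) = (g - 5)*(g + 2)*(g^3 - g^2 - 20*g) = g*(g - 5)*(g + 2)*(g^2 - g - 20) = g*(g - 5)^2*(g + 2)*(g + 4)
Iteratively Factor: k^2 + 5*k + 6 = (k + 3)*(k + 2)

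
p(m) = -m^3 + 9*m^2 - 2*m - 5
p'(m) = -3*m^2 + 18*m - 2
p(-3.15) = 121.86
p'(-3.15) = -88.47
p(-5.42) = 429.45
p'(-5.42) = -187.69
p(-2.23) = 55.31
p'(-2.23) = -57.06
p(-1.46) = 20.22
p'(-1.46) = -34.67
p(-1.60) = 25.34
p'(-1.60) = -38.48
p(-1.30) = 15.01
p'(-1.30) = -30.47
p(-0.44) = -2.29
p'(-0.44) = -10.50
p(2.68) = 35.03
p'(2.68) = 24.69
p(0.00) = -5.00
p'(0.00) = -2.00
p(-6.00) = 547.00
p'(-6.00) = -218.00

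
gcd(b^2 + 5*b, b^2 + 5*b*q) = b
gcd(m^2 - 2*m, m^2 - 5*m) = m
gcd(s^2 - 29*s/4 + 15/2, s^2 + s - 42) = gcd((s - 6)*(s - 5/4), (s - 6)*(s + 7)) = s - 6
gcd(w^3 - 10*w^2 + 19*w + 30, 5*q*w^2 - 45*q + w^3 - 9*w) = 1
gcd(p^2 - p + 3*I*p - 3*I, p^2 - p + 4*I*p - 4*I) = p - 1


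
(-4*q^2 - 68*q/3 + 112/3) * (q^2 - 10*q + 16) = -4*q^4 + 52*q^3/3 + 200*q^2 - 736*q + 1792/3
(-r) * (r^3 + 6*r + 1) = -r^4 - 6*r^2 - r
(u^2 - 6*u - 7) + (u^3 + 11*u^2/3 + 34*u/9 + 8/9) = u^3 + 14*u^2/3 - 20*u/9 - 55/9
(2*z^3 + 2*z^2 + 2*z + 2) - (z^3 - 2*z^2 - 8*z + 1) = z^3 + 4*z^2 + 10*z + 1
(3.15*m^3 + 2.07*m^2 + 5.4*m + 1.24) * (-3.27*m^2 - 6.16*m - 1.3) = -10.3005*m^5 - 26.1729*m^4 - 34.5042*m^3 - 40.0098*m^2 - 14.6584*m - 1.612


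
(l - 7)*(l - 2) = l^2 - 9*l + 14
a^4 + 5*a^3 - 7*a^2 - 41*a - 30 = (a - 3)*(a + 1)*(a + 2)*(a + 5)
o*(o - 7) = o^2 - 7*o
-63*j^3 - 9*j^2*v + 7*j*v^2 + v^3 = (-3*j + v)*(3*j + v)*(7*j + v)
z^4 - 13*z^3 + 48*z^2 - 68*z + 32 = (z - 8)*(z - 2)^2*(z - 1)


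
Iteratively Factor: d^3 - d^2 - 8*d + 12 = (d - 2)*(d^2 + d - 6) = (d - 2)*(d + 3)*(d - 2)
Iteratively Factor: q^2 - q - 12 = (q + 3)*(q - 4)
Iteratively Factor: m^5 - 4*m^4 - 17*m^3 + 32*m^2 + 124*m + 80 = (m + 2)*(m^4 - 6*m^3 - 5*m^2 + 42*m + 40) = (m - 5)*(m + 2)*(m^3 - m^2 - 10*m - 8) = (m - 5)*(m - 4)*(m + 2)*(m^2 + 3*m + 2) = (m - 5)*(m - 4)*(m + 1)*(m + 2)*(m + 2)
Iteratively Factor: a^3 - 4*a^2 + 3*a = (a - 3)*(a^2 - a) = a*(a - 3)*(a - 1)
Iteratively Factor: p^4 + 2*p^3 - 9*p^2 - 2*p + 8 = (p - 2)*(p^3 + 4*p^2 - p - 4) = (p - 2)*(p + 4)*(p^2 - 1) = (p - 2)*(p + 1)*(p + 4)*(p - 1)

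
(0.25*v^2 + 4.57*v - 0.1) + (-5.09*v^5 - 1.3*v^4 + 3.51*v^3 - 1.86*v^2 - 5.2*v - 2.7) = -5.09*v^5 - 1.3*v^4 + 3.51*v^3 - 1.61*v^2 - 0.63*v - 2.8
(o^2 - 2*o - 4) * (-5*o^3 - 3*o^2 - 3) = -5*o^5 + 7*o^4 + 26*o^3 + 9*o^2 + 6*o + 12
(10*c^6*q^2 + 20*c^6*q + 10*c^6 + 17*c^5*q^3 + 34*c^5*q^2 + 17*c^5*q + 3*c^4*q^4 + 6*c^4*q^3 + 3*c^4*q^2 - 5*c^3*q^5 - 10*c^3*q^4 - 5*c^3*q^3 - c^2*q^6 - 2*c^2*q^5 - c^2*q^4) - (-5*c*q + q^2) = 10*c^6*q^2 + 20*c^6*q + 10*c^6 + 17*c^5*q^3 + 34*c^5*q^2 + 17*c^5*q + 3*c^4*q^4 + 6*c^4*q^3 + 3*c^4*q^2 - 5*c^3*q^5 - 10*c^3*q^4 - 5*c^3*q^3 - c^2*q^6 - 2*c^2*q^5 - c^2*q^4 + 5*c*q - q^2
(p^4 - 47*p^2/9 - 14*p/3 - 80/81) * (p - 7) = p^5 - 7*p^4 - 47*p^3/9 + 287*p^2/9 + 2566*p/81 + 560/81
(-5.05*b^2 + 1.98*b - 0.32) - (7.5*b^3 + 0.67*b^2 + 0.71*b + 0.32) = -7.5*b^3 - 5.72*b^2 + 1.27*b - 0.64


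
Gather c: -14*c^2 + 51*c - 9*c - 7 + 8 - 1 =-14*c^2 + 42*c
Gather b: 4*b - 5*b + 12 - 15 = -b - 3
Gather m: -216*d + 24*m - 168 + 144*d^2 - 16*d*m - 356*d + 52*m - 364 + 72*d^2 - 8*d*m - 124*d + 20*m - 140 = 216*d^2 - 696*d + m*(96 - 24*d) - 672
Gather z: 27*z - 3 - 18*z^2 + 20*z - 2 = -18*z^2 + 47*z - 5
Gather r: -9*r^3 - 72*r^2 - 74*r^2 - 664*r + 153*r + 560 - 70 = -9*r^3 - 146*r^2 - 511*r + 490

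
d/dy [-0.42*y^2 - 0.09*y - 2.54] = -0.84*y - 0.09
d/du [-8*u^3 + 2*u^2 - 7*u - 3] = -24*u^2 + 4*u - 7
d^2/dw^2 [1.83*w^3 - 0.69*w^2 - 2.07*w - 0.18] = 10.98*w - 1.38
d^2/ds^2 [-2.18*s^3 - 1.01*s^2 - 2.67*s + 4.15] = -13.08*s - 2.02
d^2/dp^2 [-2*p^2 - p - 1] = -4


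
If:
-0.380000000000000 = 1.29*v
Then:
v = -0.29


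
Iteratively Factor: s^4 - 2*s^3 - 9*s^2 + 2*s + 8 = (s + 1)*(s^3 - 3*s^2 - 6*s + 8) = (s + 1)*(s + 2)*(s^2 - 5*s + 4) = (s - 4)*(s + 1)*(s + 2)*(s - 1)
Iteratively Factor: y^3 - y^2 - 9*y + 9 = (y - 3)*(y^2 + 2*y - 3) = (y - 3)*(y - 1)*(y + 3)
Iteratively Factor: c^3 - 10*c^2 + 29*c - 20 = (c - 1)*(c^2 - 9*c + 20) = (c - 4)*(c - 1)*(c - 5)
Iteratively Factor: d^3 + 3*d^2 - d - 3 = (d + 3)*(d^2 - 1) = (d - 1)*(d + 3)*(d + 1)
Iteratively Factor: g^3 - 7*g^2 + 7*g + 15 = (g - 3)*(g^2 - 4*g - 5) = (g - 5)*(g - 3)*(g + 1)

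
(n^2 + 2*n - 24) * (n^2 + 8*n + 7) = n^4 + 10*n^3 - n^2 - 178*n - 168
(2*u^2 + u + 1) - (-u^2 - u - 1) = 3*u^2 + 2*u + 2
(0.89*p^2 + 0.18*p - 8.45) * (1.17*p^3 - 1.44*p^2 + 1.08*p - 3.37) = 1.0413*p^5 - 1.071*p^4 - 9.1845*p^3 + 9.3631*p^2 - 9.7326*p + 28.4765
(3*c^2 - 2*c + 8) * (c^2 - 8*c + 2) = 3*c^4 - 26*c^3 + 30*c^2 - 68*c + 16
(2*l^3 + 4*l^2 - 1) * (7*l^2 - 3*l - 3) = 14*l^5 + 22*l^4 - 18*l^3 - 19*l^2 + 3*l + 3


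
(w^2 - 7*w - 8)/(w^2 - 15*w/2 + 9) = 2*(w^2 - 7*w - 8)/(2*w^2 - 15*w + 18)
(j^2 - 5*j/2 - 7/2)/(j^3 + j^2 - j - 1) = (j - 7/2)/(j^2 - 1)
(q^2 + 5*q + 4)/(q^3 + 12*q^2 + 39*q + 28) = 1/(q + 7)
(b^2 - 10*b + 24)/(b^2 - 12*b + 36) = (b - 4)/(b - 6)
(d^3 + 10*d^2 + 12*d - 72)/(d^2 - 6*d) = (d^3 + 10*d^2 + 12*d - 72)/(d*(d - 6))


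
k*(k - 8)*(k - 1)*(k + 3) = k^4 - 6*k^3 - 19*k^2 + 24*k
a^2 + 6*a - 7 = (a - 1)*(a + 7)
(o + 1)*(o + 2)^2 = o^3 + 5*o^2 + 8*o + 4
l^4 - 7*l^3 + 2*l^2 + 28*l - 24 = (l - 6)*(l - 2)*(l - 1)*(l + 2)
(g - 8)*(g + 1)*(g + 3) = g^3 - 4*g^2 - 29*g - 24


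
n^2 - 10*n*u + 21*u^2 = (n - 7*u)*(n - 3*u)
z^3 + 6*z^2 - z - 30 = (z - 2)*(z + 3)*(z + 5)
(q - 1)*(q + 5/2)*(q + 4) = q^3 + 11*q^2/2 + 7*q/2 - 10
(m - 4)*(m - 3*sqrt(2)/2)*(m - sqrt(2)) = m^3 - 4*m^2 - 5*sqrt(2)*m^2/2 + 3*m + 10*sqrt(2)*m - 12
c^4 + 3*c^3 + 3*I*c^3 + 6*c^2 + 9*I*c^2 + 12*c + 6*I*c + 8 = (c + 1)*(c + 2)*(c - I)*(c + 4*I)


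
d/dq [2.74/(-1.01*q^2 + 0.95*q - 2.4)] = (5.5348*q - 2.603)/(1.01*q^2 - 0.95*q + 2.4)^2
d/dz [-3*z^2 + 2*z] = 2 - 6*z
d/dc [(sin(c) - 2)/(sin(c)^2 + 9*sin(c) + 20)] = (4*sin(c) + cos(c)^2 + 37)*cos(c)/(sin(c)^2 + 9*sin(c) + 20)^2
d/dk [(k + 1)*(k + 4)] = 2*k + 5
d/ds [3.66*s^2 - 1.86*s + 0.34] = 7.32*s - 1.86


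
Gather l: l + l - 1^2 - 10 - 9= 2*l - 20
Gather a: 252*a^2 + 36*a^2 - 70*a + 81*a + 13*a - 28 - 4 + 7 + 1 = 288*a^2 + 24*a - 24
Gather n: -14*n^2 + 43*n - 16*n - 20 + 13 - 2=-14*n^2 + 27*n - 9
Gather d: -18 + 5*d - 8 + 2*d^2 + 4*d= 2*d^2 + 9*d - 26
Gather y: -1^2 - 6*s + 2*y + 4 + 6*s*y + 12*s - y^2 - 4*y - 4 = 6*s - y^2 + y*(6*s - 2) - 1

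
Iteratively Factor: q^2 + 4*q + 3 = (q + 3)*(q + 1)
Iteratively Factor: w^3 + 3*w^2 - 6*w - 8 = (w - 2)*(w^2 + 5*w + 4) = (w - 2)*(w + 4)*(w + 1)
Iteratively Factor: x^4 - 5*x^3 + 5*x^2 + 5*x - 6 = (x - 1)*(x^3 - 4*x^2 + x + 6) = (x - 1)*(x + 1)*(x^2 - 5*x + 6) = (x - 2)*(x - 1)*(x + 1)*(x - 3)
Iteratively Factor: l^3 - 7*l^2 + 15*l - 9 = (l - 3)*(l^2 - 4*l + 3) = (l - 3)*(l - 1)*(l - 3)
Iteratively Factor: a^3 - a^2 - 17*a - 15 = (a + 3)*(a^2 - 4*a - 5) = (a - 5)*(a + 3)*(a + 1)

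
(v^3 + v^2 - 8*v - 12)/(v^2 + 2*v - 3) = (v^3 + v^2 - 8*v - 12)/(v^2 + 2*v - 3)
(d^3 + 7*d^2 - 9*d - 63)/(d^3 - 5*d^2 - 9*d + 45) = (d + 7)/(d - 5)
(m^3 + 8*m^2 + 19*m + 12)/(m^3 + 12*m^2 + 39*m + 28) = (m + 3)/(m + 7)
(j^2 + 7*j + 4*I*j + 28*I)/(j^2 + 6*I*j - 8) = (j + 7)/(j + 2*I)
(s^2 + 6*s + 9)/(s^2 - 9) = (s + 3)/(s - 3)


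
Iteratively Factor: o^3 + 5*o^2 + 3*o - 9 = (o - 1)*(o^2 + 6*o + 9) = (o - 1)*(o + 3)*(o + 3)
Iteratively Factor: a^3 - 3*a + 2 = (a + 2)*(a^2 - 2*a + 1) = (a - 1)*(a + 2)*(a - 1)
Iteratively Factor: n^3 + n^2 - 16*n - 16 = (n - 4)*(n^2 + 5*n + 4) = (n - 4)*(n + 1)*(n + 4)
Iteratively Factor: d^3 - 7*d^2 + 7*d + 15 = (d - 5)*(d^2 - 2*d - 3) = (d - 5)*(d - 3)*(d + 1)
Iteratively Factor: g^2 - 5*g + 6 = (g - 3)*(g - 2)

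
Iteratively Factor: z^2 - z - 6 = (z - 3)*(z + 2)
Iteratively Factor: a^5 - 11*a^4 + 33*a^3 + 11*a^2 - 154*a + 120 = (a - 4)*(a^4 - 7*a^3 + 5*a^2 + 31*a - 30) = (a - 5)*(a - 4)*(a^3 - 2*a^2 - 5*a + 6) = (a - 5)*(a - 4)*(a + 2)*(a^2 - 4*a + 3) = (a - 5)*(a - 4)*(a - 1)*(a + 2)*(a - 3)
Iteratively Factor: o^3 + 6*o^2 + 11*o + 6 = (o + 3)*(o^2 + 3*o + 2) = (o + 1)*(o + 3)*(o + 2)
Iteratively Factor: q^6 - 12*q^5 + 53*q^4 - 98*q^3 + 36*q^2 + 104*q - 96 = (q - 2)*(q^5 - 10*q^4 + 33*q^3 - 32*q^2 - 28*q + 48) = (q - 3)*(q - 2)*(q^4 - 7*q^3 + 12*q^2 + 4*q - 16) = (q - 3)*(q - 2)^2*(q^3 - 5*q^2 + 2*q + 8) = (q - 3)*(q - 2)^2*(q + 1)*(q^2 - 6*q + 8) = (q - 3)*(q - 2)^3*(q + 1)*(q - 4)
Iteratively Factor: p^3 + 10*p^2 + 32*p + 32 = (p + 4)*(p^2 + 6*p + 8) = (p + 2)*(p + 4)*(p + 4)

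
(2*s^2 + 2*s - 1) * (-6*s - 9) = -12*s^3 - 30*s^2 - 12*s + 9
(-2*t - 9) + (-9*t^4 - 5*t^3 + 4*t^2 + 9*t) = -9*t^4 - 5*t^3 + 4*t^2 + 7*t - 9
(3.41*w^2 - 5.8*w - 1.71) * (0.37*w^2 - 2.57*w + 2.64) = 1.2617*w^4 - 10.9097*w^3 + 23.2757*w^2 - 10.9173*w - 4.5144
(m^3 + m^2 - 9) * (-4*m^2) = -4*m^5 - 4*m^4 + 36*m^2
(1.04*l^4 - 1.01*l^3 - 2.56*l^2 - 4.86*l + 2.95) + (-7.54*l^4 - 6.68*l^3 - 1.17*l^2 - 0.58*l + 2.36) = -6.5*l^4 - 7.69*l^3 - 3.73*l^2 - 5.44*l + 5.31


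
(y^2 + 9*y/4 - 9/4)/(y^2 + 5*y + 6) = (y - 3/4)/(y + 2)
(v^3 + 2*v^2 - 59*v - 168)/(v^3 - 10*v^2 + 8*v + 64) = (v^2 + 10*v + 21)/(v^2 - 2*v - 8)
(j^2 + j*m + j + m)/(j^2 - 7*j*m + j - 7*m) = (j + m)/(j - 7*m)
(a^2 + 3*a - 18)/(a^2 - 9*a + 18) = (a + 6)/(a - 6)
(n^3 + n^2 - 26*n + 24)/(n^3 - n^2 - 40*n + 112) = (n^2 + 5*n - 6)/(n^2 + 3*n - 28)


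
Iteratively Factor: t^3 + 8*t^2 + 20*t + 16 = (t + 4)*(t^2 + 4*t + 4) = (t + 2)*(t + 4)*(t + 2)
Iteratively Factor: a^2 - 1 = (a - 1)*(a + 1)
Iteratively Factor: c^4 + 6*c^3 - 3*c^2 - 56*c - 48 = (c + 4)*(c^3 + 2*c^2 - 11*c - 12) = (c + 1)*(c + 4)*(c^2 + c - 12) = (c - 3)*(c + 1)*(c + 4)*(c + 4)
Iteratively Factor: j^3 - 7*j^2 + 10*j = (j)*(j^2 - 7*j + 10) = j*(j - 2)*(j - 5)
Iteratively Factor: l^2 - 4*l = (l - 4)*(l)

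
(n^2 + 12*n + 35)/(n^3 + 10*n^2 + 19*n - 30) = (n + 7)/(n^2 + 5*n - 6)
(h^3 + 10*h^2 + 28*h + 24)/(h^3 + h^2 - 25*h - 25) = (h^3 + 10*h^2 + 28*h + 24)/(h^3 + h^2 - 25*h - 25)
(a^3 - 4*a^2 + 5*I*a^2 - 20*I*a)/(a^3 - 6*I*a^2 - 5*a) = (a^2 + a*(-4 + 5*I) - 20*I)/(a^2 - 6*I*a - 5)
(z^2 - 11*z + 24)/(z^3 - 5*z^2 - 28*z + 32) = (z - 3)/(z^2 + 3*z - 4)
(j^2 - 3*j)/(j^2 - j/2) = 2*(j - 3)/(2*j - 1)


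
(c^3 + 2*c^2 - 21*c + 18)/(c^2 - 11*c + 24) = (c^2 + 5*c - 6)/(c - 8)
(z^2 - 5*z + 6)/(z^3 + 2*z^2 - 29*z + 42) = 1/(z + 7)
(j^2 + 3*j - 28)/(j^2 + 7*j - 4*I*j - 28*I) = (j - 4)/(j - 4*I)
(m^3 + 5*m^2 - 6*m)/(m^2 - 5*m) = (m^2 + 5*m - 6)/(m - 5)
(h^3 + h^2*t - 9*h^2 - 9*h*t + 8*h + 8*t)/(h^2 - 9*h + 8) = h + t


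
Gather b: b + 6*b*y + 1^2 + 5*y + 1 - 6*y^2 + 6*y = b*(6*y + 1) - 6*y^2 + 11*y + 2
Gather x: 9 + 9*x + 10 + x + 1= 10*x + 20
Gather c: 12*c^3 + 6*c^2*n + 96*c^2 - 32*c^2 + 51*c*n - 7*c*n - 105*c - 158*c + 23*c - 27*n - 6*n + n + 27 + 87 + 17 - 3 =12*c^3 + c^2*(6*n + 64) + c*(44*n - 240) - 32*n + 128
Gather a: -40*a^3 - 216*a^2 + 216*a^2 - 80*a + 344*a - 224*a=-40*a^3 + 40*a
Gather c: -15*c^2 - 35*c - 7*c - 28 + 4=-15*c^2 - 42*c - 24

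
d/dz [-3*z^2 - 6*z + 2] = -6*z - 6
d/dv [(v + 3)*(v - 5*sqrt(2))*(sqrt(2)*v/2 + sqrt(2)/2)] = 3*sqrt(2)*v^2/2 - 10*v + 4*sqrt(2)*v - 20 + 3*sqrt(2)/2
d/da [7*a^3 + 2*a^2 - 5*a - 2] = 21*a^2 + 4*a - 5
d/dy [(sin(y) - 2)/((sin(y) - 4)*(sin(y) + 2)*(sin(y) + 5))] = (-2*sin(y)^3 + 3*sin(y)^2 + 12*sin(y) - 76)*cos(y)/((sin(y) - 4)^2*(sin(y) + 2)^2*(sin(y) + 5)^2)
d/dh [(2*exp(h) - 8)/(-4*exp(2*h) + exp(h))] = 8*(exp(2*h) - 8*exp(h) + 1)*exp(-h)/(16*exp(2*h) - 8*exp(h) + 1)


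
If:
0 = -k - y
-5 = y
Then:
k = 5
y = -5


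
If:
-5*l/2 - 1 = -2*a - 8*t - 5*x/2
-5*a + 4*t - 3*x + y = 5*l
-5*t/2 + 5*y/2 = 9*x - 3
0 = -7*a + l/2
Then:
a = -77*y/13983 - 78/4661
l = -1078*y/13983 - 1092/4661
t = -559*y/4661 - 246/4661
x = 1450*y/4661 + 1622/4661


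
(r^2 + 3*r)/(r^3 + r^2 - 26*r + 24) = r*(r + 3)/(r^3 + r^2 - 26*r + 24)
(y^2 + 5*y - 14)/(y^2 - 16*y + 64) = (y^2 + 5*y - 14)/(y^2 - 16*y + 64)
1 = 1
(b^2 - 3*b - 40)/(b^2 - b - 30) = (b - 8)/(b - 6)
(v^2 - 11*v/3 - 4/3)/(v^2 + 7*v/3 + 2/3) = (v - 4)/(v + 2)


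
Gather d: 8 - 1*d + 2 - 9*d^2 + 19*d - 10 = -9*d^2 + 18*d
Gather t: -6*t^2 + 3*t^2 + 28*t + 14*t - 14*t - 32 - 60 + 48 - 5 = -3*t^2 + 28*t - 49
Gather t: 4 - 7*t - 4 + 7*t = 0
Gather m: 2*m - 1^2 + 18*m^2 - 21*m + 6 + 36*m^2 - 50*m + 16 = 54*m^2 - 69*m + 21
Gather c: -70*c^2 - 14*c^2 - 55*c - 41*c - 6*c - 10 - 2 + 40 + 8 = -84*c^2 - 102*c + 36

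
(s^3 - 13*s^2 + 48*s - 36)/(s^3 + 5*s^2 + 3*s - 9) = (s^2 - 12*s + 36)/(s^2 + 6*s + 9)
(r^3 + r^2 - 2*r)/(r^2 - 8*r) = (r^2 + r - 2)/(r - 8)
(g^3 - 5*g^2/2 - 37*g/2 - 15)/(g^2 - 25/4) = 2*(g^2 - 5*g - 6)/(2*g - 5)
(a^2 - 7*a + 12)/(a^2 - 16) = (a - 3)/(a + 4)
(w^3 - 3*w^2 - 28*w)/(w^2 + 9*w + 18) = w*(w^2 - 3*w - 28)/(w^2 + 9*w + 18)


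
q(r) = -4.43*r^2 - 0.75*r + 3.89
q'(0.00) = -0.75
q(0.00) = 3.89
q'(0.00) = -0.75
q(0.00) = 3.89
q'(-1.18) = 9.70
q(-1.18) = -1.39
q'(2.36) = -21.66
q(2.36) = -22.55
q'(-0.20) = 1.02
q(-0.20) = 3.86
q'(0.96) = -9.26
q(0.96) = -0.91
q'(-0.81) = 6.43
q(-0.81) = 1.59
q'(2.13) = -19.62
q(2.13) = -17.81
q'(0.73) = -7.22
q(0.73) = 0.98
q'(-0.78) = 6.16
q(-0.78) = 1.78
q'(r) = -8.86*r - 0.75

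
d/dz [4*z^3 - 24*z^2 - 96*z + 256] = 12*z^2 - 48*z - 96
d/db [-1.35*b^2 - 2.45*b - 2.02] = -2.7*b - 2.45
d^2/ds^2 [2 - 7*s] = 0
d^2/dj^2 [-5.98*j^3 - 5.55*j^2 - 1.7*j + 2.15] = -35.88*j - 11.1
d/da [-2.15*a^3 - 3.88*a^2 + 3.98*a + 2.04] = -6.45*a^2 - 7.76*a + 3.98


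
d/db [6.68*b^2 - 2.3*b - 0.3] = 13.36*b - 2.3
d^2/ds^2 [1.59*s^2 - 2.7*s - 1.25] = 3.18000000000000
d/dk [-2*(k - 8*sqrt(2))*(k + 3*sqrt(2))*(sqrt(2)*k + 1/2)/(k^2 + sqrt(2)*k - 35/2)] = 2*(-4*sqrt(2)*k^4 - 16*k^3 + 46*sqrt(2)*k^2 - 1522*k - 3631*sqrt(2))/(4*k^4 + 8*sqrt(2)*k^3 - 132*k^2 - 140*sqrt(2)*k + 1225)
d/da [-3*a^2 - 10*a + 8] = -6*a - 10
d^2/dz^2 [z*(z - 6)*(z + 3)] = 6*z - 6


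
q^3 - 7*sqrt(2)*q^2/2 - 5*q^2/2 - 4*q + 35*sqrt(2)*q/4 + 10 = (q - 5/2)*(q - 4*sqrt(2))*(q + sqrt(2)/2)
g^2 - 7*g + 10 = (g - 5)*(g - 2)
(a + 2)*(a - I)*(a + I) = a^3 + 2*a^2 + a + 2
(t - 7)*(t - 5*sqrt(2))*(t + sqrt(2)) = t^3 - 7*t^2 - 4*sqrt(2)*t^2 - 10*t + 28*sqrt(2)*t + 70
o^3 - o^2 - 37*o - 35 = (o - 7)*(o + 1)*(o + 5)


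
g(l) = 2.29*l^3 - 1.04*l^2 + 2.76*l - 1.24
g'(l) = 6.87*l^2 - 2.08*l + 2.76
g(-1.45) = -14.41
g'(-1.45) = 20.22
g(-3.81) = -153.50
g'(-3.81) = 110.41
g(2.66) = 41.84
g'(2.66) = 45.84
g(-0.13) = -1.62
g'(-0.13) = 3.15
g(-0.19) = -1.82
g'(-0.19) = 3.40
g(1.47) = 7.84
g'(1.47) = 14.55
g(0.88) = 1.94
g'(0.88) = 6.25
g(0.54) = 0.31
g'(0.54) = 3.64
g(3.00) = 59.51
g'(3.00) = 58.35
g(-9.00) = -1779.73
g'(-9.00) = 577.95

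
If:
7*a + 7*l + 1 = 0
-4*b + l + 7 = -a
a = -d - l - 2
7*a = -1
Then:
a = -1/7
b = 12/7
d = -13/7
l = 0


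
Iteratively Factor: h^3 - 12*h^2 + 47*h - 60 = (h - 4)*(h^2 - 8*h + 15) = (h - 5)*(h - 4)*(h - 3)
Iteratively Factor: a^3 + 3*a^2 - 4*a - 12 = (a + 3)*(a^2 - 4) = (a + 2)*(a + 3)*(a - 2)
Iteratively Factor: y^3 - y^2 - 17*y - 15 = (y + 3)*(y^2 - 4*y - 5) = (y - 5)*(y + 3)*(y + 1)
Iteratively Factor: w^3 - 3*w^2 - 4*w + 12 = (w - 3)*(w^2 - 4) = (w - 3)*(w + 2)*(w - 2)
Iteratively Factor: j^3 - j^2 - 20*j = (j - 5)*(j^2 + 4*j) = (j - 5)*(j + 4)*(j)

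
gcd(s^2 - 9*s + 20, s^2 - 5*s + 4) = s - 4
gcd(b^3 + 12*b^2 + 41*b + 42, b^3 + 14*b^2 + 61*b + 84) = b^2 + 10*b + 21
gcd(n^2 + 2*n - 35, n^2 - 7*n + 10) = n - 5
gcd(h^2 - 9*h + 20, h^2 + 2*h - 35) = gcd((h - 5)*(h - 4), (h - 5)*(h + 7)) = h - 5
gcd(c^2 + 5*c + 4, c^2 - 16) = c + 4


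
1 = 1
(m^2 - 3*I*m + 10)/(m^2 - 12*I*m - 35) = (m + 2*I)/(m - 7*I)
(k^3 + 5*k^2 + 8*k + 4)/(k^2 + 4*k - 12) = (k^3 + 5*k^2 + 8*k + 4)/(k^2 + 4*k - 12)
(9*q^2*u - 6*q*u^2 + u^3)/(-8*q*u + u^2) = (-9*q^2 + 6*q*u - u^2)/(8*q - u)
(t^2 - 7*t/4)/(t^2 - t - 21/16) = 4*t/(4*t + 3)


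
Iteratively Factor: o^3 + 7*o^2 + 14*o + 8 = (o + 4)*(o^2 + 3*o + 2) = (o + 2)*(o + 4)*(o + 1)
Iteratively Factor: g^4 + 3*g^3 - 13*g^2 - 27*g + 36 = (g - 3)*(g^3 + 6*g^2 + 5*g - 12) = (g - 3)*(g - 1)*(g^2 + 7*g + 12) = (g - 3)*(g - 1)*(g + 4)*(g + 3)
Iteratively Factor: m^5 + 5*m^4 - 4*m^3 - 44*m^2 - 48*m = (m + 4)*(m^4 + m^3 - 8*m^2 - 12*m) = m*(m + 4)*(m^3 + m^2 - 8*m - 12) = m*(m + 2)*(m + 4)*(m^2 - m - 6) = m*(m + 2)^2*(m + 4)*(m - 3)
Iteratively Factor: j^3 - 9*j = (j + 3)*(j^2 - 3*j) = (j - 3)*(j + 3)*(j)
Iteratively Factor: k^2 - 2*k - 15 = (k + 3)*(k - 5)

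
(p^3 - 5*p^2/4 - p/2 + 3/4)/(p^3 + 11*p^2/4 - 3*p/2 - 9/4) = (p - 1)/(p + 3)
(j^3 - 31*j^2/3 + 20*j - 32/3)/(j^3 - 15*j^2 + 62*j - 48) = (j - 4/3)/(j - 6)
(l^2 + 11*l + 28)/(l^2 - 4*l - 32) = (l + 7)/(l - 8)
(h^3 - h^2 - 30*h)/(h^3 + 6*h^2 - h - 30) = h*(h - 6)/(h^2 + h - 6)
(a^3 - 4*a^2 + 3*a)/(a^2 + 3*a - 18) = a*(a - 1)/(a + 6)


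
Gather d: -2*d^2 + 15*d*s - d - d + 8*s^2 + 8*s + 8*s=-2*d^2 + d*(15*s - 2) + 8*s^2 + 16*s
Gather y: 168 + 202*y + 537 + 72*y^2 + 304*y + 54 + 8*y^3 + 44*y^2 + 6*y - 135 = 8*y^3 + 116*y^2 + 512*y + 624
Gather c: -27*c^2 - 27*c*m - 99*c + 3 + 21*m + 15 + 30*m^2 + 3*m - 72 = -27*c^2 + c*(-27*m - 99) + 30*m^2 + 24*m - 54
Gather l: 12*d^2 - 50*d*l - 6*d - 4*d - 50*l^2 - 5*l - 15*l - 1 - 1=12*d^2 - 10*d - 50*l^2 + l*(-50*d - 20) - 2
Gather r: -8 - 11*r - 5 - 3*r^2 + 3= -3*r^2 - 11*r - 10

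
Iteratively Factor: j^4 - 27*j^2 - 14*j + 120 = (j - 2)*(j^3 + 2*j^2 - 23*j - 60) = (j - 2)*(j + 3)*(j^2 - j - 20) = (j - 5)*(j - 2)*(j + 3)*(j + 4)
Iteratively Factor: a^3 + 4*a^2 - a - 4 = (a + 4)*(a^2 - 1) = (a + 1)*(a + 4)*(a - 1)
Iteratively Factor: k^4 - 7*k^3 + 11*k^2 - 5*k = (k)*(k^3 - 7*k^2 + 11*k - 5) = k*(k - 1)*(k^2 - 6*k + 5) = k*(k - 5)*(k - 1)*(k - 1)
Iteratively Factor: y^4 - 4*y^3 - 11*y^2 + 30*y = (y - 2)*(y^3 - 2*y^2 - 15*y) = (y - 2)*(y + 3)*(y^2 - 5*y) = (y - 5)*(y - 2)*(y + 3)*(y)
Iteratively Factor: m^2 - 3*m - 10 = (m + 2)*(m - 5)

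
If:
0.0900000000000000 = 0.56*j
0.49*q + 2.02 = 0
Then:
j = 0.16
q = -4.12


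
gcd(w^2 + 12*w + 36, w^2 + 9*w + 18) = w + 6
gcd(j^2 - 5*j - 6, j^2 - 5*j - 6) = j^2 - 5*j - 6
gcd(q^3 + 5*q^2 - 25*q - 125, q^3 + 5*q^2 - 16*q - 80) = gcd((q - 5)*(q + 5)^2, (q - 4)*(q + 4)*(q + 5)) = q + 5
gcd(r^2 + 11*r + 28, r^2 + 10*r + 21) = r + 7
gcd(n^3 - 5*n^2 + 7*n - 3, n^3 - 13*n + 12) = n^2 - 4*n + 3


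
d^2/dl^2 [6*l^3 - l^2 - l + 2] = 36*l - 2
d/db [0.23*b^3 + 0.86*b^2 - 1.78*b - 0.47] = 0.69*b^2 + 1.72*b - 1.78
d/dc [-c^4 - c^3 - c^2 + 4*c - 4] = -4*c^3 - 3*c^2 - 2*c + 4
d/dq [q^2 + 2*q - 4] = 2*q + 2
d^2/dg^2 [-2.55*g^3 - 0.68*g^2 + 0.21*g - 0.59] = -15.3*g - 1.36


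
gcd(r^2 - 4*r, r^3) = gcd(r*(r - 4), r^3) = r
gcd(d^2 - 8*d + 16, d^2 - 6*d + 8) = d - 4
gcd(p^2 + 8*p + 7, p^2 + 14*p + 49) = p + 7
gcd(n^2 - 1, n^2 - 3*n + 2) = n - 1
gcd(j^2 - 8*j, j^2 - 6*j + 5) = 1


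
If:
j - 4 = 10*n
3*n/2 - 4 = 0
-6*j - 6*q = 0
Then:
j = 92/3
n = 8/3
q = -92/3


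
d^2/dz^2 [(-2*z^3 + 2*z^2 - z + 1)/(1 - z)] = 4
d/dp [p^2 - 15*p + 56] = 2*p - 15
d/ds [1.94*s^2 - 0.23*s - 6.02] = 3.88*s - 0.23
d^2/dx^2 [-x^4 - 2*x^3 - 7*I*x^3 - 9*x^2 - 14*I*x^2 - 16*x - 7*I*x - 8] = -12*x^2 - x*(12 + 42*I) - 18 - 28*I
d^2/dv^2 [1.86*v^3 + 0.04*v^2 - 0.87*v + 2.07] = 11.16*v + 0.08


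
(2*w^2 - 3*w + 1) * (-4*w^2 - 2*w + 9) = -8*w^4 + 8*w^3 + 20*w^2 - 29*w + 9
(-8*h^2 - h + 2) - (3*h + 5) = -8*h^2 - 4*h - 3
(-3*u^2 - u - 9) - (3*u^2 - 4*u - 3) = -6*u^2 + 3*u - 6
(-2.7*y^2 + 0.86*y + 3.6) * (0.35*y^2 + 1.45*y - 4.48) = -0.945*y^4 - 3.614*y^3 + 14.603*y^2 + 1.3672*y - 16.128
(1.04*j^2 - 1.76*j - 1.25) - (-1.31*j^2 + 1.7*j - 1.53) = 2.35*j^2 - 3.46*j + 0.28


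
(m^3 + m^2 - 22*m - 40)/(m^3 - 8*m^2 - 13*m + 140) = (m + 2)/(m - 7)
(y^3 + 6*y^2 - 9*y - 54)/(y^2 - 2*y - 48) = (y^2 - 9)/(y - 8)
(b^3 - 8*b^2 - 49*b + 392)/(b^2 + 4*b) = (b^3 - 8*b^2 - 49*b + 392)/(b*(b + 4))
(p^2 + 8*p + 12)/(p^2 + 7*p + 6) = (p + 2)/(p + 1)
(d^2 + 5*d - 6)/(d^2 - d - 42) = (d - 1)/(d - 7)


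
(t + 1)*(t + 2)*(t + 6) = t^3 + 9*t^2 + 20*t + 12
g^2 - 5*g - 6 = (g - 6)*(g + 1)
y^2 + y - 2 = (y - 1)*(y + 2)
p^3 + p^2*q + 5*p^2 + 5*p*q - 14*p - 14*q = (p - 2)*(p + 7)*(p + q)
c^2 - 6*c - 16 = (c - 8)*(c + 2)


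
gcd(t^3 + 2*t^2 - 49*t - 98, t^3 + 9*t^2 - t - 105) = t + 7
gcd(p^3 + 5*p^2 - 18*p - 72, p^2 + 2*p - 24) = p^2 + 2*p - 24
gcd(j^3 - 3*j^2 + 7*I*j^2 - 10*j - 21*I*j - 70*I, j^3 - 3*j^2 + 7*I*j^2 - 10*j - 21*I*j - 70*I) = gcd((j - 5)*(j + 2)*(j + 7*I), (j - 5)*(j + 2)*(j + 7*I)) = j^3 + j^2*(-3 + 7*I) + j*(-10 - 21*I) - 70*I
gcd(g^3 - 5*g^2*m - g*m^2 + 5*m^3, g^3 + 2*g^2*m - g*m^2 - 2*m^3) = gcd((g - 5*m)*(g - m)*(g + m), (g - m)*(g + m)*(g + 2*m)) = g^2 - m^2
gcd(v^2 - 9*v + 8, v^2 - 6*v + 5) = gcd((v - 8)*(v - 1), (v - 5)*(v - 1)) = v - 1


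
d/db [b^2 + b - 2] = 2*b + 1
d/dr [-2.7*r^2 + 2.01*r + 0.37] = 2.01 - 5.4*r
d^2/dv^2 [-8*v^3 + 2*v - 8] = -48*v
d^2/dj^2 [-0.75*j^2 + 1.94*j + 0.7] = -1.50000000000000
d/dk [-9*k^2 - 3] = -18*k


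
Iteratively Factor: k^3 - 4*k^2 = (k - 4)*(k^2) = k*(k - 4)*(k)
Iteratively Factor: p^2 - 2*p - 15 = (p - 5)*(p + 3)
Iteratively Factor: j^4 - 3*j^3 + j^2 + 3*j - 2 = (j + 1)*(j^3 - 4*j^2 + 5*j - 2) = (j - 1)*(j + 1)*(j^2 - 3*j + 2) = (j - 2)*(j - 1)*(j + 1)*(j - 1)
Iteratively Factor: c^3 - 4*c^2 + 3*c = (c - 3)*(c^2 - c) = (c - 3)*(c - 1)*(c)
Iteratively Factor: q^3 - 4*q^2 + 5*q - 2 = (q - 1)*(q^2 - 3*q + 2) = (q - 2)*(q - 1)*(q - 1)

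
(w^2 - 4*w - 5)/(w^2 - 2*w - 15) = (w + 1)/(w + 3)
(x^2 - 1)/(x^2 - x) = (x + 1)/x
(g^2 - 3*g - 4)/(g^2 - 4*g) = (g + 1)/g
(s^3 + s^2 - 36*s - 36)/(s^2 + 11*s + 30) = (s^2 - 5*s - 6)/(s + 5)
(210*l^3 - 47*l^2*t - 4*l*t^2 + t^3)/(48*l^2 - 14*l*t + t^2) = (-35*l^2 + 2*l*t + t^2)/(-8*l + t)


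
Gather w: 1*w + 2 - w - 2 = 0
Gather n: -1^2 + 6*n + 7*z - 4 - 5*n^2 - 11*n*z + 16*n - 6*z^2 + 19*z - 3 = -5*n^2 + n*(22 - 11*z) - 6*z^2 + 26*z - 8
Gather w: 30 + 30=60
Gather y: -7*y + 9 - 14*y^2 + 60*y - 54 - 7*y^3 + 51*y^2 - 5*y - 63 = -7*y^3 + 37*y^2 + 48*y - 108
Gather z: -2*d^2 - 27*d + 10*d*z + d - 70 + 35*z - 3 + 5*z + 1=-2*d^2 - 26*d + z*(10*d + 40) - 72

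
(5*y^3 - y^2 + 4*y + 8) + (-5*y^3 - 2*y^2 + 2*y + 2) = -3*y^2 + 6*y + 10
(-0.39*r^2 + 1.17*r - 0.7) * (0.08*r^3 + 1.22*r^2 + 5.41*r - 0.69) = -0.0312*r^5 - 0.3822*r^4 - 0.7385*r^3 + 5.7448*r^2 - 4.5943*r + 0.483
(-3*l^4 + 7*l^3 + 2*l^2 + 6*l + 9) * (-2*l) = 6*l^5 - 14*l^4 - 4*l^3 - 12*l^2 - 18*l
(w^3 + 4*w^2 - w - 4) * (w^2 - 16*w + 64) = w^5 - 12*w^4 - w^3 + 268*w^2 - 256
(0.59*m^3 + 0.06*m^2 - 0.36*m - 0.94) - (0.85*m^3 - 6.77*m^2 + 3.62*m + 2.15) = -0.26*m^3 + 6.83*m^2 - 3.98*m - 3.09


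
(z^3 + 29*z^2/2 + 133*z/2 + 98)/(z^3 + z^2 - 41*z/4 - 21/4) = 2*(z^2 + 11*z + 28)/(2*z^2 - 5*z - 3)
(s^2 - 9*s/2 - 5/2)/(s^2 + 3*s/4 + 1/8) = 4*(s - 5)/(4*s + 1)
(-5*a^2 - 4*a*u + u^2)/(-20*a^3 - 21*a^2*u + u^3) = 1/(4*a + u)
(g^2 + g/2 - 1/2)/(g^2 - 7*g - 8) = (g - 1/2)/(g - 8)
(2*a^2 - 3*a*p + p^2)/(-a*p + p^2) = (-2*a + p)/p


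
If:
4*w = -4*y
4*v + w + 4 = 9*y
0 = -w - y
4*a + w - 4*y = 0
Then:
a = 5*y/4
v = 5*y/2 - 1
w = -y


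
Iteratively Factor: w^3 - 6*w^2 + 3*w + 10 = (w + 1)*(w^2 - 7*w + 10) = (w - 2)*(w + 1)*(w - 5)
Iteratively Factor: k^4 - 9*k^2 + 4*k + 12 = (k - 2)*(k^3 + 2*k^2 - 5*k - 6) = (k - 2)*(k + 1)*(k^2 + k - 6) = (k - 2)*(k + 1)*(k + 3)*(k - 2)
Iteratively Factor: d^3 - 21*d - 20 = (d + 4)*(d^2 - 4*d - 5) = (d - 5)*(d + 4)*(d + 1)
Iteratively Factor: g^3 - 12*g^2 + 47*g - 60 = (g - 5)*(g^2 - 7*g + 12) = (g - 5)*(g - 4)*(g - 3)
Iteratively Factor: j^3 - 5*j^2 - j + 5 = (j - 1)*(j^2 - 4*j - 5) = (j - 5)*(j - 1)*(j + 1)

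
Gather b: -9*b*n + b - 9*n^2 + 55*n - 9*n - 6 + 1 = b*(1 - 9*n) - 9*n^2 + 46*n - 5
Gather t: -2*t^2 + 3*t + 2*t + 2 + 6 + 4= -2*t^2 + 5*t + 12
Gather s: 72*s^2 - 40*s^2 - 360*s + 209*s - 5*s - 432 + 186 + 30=32*s^2 - 156*s - 216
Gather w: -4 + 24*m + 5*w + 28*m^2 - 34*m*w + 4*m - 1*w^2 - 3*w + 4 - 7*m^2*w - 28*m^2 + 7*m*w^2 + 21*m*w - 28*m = w^2*(7*m - 1) + w*(-7*m^2 - 13*m + 2)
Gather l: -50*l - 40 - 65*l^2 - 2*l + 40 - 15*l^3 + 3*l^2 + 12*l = -15*l^3 - 62*l^2 - 40*l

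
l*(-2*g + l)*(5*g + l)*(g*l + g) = -10*g^3*l^2 - 10*g^3*l + 3*g^2*l^3 + 3*g^2*l^2 + g*l^4 + g*l^3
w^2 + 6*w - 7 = (w - 1)*(w + 7)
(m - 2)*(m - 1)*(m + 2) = m^3 - m^2 - 4*m + 4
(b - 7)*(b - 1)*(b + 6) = b^3 - 2*b^2 - 41*b + 42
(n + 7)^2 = n^2 + 14*n + 49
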